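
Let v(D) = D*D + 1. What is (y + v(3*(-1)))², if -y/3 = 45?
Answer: 15625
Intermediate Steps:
v(D) = 1 + D² (v(D) = D² + 1 = 1 + D²)
y = -135 (y = -3*45 = -135)
(y + v(3*(-1)))² = (-135 + (1 + (3*(-1))²))² = (-135 + (1 + (-3)²))² = (-135 + (1 + 9))² = (-135 + 10)² = (-125)² = 15625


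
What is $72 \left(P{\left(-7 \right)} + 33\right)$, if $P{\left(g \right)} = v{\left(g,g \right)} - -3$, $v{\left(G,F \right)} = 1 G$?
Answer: $2088$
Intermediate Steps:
$v{\left(G,F \right)} = G$
$P{\left(g \right)} = 3 + g$ ($P{\left(g \right)} = g - -3 = g + 3 = 3 + g$)
$72 \left(P{\left(-7 \right)} + 33\right) = 72 \left(\left(3 - 7\right) + 33\right) = 72 \left(-4 + 33\right) = 72 \cdot 29 = 2088$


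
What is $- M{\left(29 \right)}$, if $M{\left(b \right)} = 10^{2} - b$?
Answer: $-71$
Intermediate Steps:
$M{\left(b \right)} = 100 - b$
$- M{\left(29 \right)} = - (100 - 29) = \left(-1\right) 71 = -71$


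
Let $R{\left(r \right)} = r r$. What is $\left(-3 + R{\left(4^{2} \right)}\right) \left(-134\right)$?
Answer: $-33902$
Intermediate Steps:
$R{\left(r \right)} = r^{2}$
$\left(-3 + R{\left(4^{2} \right)}\right) \left(-134\right) = \left(-3 + \left(4^{2}\right)^{2}\right) \left(-134\right) = \left(-3 + 16^{2}\right) \left(-134\right) = \left(-3 + 256\right) \left(-134\right) = 253 \left(-134\right) = -33902$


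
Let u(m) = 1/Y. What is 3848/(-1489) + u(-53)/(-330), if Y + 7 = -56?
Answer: -79998431/30956310 ≈ -2.5842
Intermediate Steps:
Y = -63 (Y = -7 - 56 = -63)
u(m) = -1/63 (u(m) = 1/(-63) = -1/63)
3848/(-1489) + u(-53)/(-330) = 3848/(-1489) - 1/63/(-330) = 3848*(-1/1489) - 1/63*(-1/330) = -3848/1489 + 1/20790 = -79998431/30956310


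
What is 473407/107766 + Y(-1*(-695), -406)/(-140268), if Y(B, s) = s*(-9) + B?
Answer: 10989196457/2519353548 ≈ 4.3619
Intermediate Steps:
Y(B, s) = B - 9*s (Y(B, s) = -9*s + B = B - 9*s)
473407/107766 + Y(-1*(-695), -406)/(-140268) = 473407/107766 + (-1*(-695) - 9*(-406))/(-140268) = 473407*(1/107766) + (695 + 3654)*(-1/140268) = 473407/107766 + 4349*(-1/140268) = 473407/107766 - 4349/140268 = 10989196457/2519353548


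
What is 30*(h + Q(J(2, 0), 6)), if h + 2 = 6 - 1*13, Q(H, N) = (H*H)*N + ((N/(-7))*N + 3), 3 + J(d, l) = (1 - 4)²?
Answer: 43020/7 ≈ 6145.7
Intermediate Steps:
J(d, l) = 6 (J(d, l) = -3 + (1 - 4)² = -3 + (-3)² = -3 + 9 = 6)
Q(H, N) = 3 - N²/7 + N*H² (Q(H, N) = H²*N + ((N*(-⅐))*N + 3) = N*H² + ((-N/7)*N + 3) = N*H² + (-N²/7 + 3) = N*H² + (3 - N²/7) = 3 - N²/7 + N*H²)
h = -9 (h = -2 + (6 - 1*13) = -2 + (6 - 13) = -2 - 7 = -9)
30*(h + Q(J(2, 0), 6)) = 30*(-9 + (3 - ⅐*6² + 6*6²)) = 30*(-9 + (3 - ⅐*36 + 6*36)) = 30*(-9 + (3 - 36/7 + 216)) = 30*(-9 + 1497/7) = 30*(1434/7) = 43020/7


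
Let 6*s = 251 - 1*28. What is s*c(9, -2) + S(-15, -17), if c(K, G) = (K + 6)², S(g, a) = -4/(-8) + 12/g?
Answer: 41811/5 ≈ 8362.2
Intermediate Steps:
s = 223/6 (s = (251 - 1*28)/6 = (251 - 28)/6 = (⅙)*223 = 223/6 ≈ 37.167)
S(g, a) = ½ + 12/g (S(g, a) = -4*(-⅛) + 12/g = ½ + 12/g)
c(K, G) = (6 + K)²
s*c(9, -2) + S(-15, -17) = 223*(6 + 9)²/6 + (½)*(24 - 15)/(-15) = (223/6)*15² + (½)*(-1/15)*9 = (223/6)*225 - 3/10 = 16725/2 - 3/10 = 41811/5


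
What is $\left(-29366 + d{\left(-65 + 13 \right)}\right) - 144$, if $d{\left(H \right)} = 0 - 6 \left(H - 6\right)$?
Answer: $-29162$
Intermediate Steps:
$d{\left(H \right)} = 36 - 6 H$ ($d{\left(H \right)} = 0 - 6 \left(-6 + H\right) = 0 - \left(-36 + 6 H\right) = 36 - 6 H$)
$\left(-29366 + d{\left(-65 + 13 \right)}\right) - 144 = \left(-29366 - \left(-36 + 6 \left(-65 + 13\right)\right)\right) - 144 = \left(-29366 + \left(36 - -312\right)\right) - 144 = \left(-29366 + \left(36 + 312\right)\right) - 144 = \left(-29366 + 348\right) - 144 = -29018 - 144 = -29162$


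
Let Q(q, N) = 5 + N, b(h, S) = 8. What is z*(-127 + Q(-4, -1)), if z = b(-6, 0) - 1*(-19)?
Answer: -3321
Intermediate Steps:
z = 27 (z = 8 - 1*(-19) = 8 + 19 = 27)
z*(-127 + Q(-4, -1)) = 27*(-127 + (5 - 1)) = 27*(-127 + 4) = 27*(-123) = -3321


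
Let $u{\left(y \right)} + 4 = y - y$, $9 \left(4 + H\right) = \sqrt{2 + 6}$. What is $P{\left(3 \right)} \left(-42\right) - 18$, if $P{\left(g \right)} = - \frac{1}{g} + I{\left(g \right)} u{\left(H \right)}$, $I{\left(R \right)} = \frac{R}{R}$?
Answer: $164$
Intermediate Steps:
$I{\left(R \right)} = 1$
$H = -4 + \frac{2 \sqrt{2}}{9}$ ($H = -4 + \frac{\sqrt{2 + 6}}{9} = -4 + \frac{\sqrt{8}}{9} = -4 + \frac{2 \sqrt{2}}{9} \approx -3.6857$)
$u{\left(y \right)} = -4$ ($u{\left(y \right)} = -4 + \left(y - y\right) = -4 + 0 = -4$)
$P{\left(g \right)} = -4 - \frac{1}{g}$ ($P{\left(g \right)} = - \frac{1}{g} + 1 \left(-4\right) = - \frac{1}{g} - 4 = -4 - \frac{1}{g}$)
$P{\left(3 \right)} \left(-42\right) - 18 = \left(-4 - \frac{1}{3}\right) \left(-42\right) - 18 = \left(- \frac{13}{3}\right) \left(-42\right) - 18 = 182 - 18 = 164$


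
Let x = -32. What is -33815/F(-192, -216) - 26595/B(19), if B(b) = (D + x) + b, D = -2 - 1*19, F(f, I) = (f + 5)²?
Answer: 54638285/69938 ≈ 781.24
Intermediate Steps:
F(f, I) = (5 + f)²
D = -21 (D = -2 - 19 = -21)
B(b) = -53 + b (B(b) = (-21 - 32) + b = -53 + b)
-33815/F(-192, -216) - 26595/B(19) = -33815/(5 - 192)² - 26595/(-53 + 19) = -33815/((-187)²) - 26595/(-34) = -33815/34969 - 26595*(-1/34) = -33815*1/34969 + 26595/34 = -33815/34969 + 26595/34 = 54638285/69938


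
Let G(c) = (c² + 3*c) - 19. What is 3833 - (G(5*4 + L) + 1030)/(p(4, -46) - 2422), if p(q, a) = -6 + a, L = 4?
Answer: 9484501/2474 ≈ 3833.7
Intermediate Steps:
G(c) = -19 + c² + 3*c
3833 - (G(5*4 + L) + 1030)/(p(4, -46) - 2422) = 3833 - ((-19 + (5*4 + 4)² + 3*(5*4 + 4)) + 1030)/((-6 - 46) - 2422) = 3833 - ((-19 + (20 + 4)² + 3*(20 + 4)) + 1030)/(-52 - 2422) = 3833 - ((-19 + 24² + 3*24) + 1030)/(-2474) = 3833 - ((-19 + 576 + 72) + 1030)*(-1)/2474 = 3833 - (629 + 1030)*(-1)/2474 = 3833 - 1659*(-1)/2474 = 3833 - 1*(-1659/2474) = 3833 + 1659/2474 = 9484501/2474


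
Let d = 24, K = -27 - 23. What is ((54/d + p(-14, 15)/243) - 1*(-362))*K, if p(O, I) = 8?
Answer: -8852075/486 ≈ -18214.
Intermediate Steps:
K = -50
((54/d + p(-14, 15)/243) - 1*(-362))*K = ((54/24 + 8/243) - 1*(-362))*(-50) = ((54*(1/24) + 8*(1/243)) + 362)*(-50) = ((9/4 + 8/243) + 362)*(-50) = (2219/972 + 362)*(-50) = (354083/972)*(-50) = -8852075/486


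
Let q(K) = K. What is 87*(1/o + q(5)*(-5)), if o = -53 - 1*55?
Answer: -78329/36 ≈ -2175.8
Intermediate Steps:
o = -108 (o = -53 - 55 = -108)
87*(1/o + q(5)*(-5)) = 87*(1/(-108) + 5*(-5)) = 87*(-1/108 - 25) = 87*(-2701/108) = -78329/36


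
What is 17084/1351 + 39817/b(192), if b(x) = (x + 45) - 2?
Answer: 57807507/317485 ≈ 182.08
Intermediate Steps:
b(x) = 43 + x (b(x) = (45 + x) - 2 = 43 + x)
17084/1351 + 39817/b(192) = 17084/1351 + 39817/(43 + 192) = 17084*(1/1351) + 39817/235 = 17084/1351 + 39817*(1/235) = 17084/1351 + 39817/235 = 57807507/317485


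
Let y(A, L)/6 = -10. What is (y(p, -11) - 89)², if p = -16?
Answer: 22201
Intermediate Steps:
y(A, L) = -60 (y(A, L) = 6*(-10) = -60)
(y(p, -11) - 89)² = (-60 - 89)² = (-149)² = 22201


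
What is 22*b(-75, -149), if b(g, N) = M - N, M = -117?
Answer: 704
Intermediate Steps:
b(g, N) = -117 - N
22*b(-75, -149) = 22*(-117 - 1*(-149)) = 22*(-117 + 149) = 22*32 = 704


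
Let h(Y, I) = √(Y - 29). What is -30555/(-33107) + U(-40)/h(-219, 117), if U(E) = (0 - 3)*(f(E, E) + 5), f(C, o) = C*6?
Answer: 30555/33107 - 705*I*√62/124 ≈ 0.92292 - 44.768*I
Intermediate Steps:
h(Y, I) = √(-29 + Y)
f(C, o) = 6*C
U(E) = -15 - 18*E (U(E) = (0 - 3)*(6*E + 5) = -3*(5 + 6*E) = -15 - 18*E)
-30555/(-33107) + U(-40)/h(-219, 117) = -30555/(-33107) + (-15 - 18*(-40))/(√(-29 - 219)) = -30555*(-1/33107) + (-15 + 720)/(√(-248)) = 30555/33107 + 705/((2*I*√62)) = 30555/33107 + 705*(-I*√62/124) = 30555/33107 - 705*I*√62/124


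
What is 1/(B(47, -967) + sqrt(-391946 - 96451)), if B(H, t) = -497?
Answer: -71/105058 - I*sqrt(488397)/735406 ≈ -0.00067582 - 0.0009503*I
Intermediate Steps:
1/(B(47, -967) + sqrt(-391946 - 96451)) = 1/(-497 + sqrt(-391946 - 96451)) = 1/(-497 + sqrt(-488397)) = 1/(-497 + I*sqrt(488397))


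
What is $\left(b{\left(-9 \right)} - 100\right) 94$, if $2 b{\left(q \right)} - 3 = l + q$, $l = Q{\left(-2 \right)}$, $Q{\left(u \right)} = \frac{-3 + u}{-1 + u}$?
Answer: $- \frac{28811}{3} \approx -9603.7$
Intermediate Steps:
$Q{\left(u \right)} = \frac{-3 + u}{-1 + u}$
$l = \frac{5}{3}$ ($l = \frac{-3 - 2}{-1 - 2} = \frac{1}{-3} \left(-5\right) = \left(- \frac{1}{3}\right) \left(-5\right) = \frac{5}{3} \approx 1.6667$)
$b{\left(q \right)} = \frac{7}{3} + \frac{q}{2}$ ($b{\left(q \right)} = \frac{3}{2} + \frac{\frac{5}{3} + q}{2} = \frac{3}{2} + \left(\frac{5}{6} + \frac{q}{2}\right) = \frac{7}{3} + \frac{q}{2}$)
$\left(b{\left(-9 \right)} - 100\right) 94 = \left(\left(\frac{7}{3} + \frac{1}{2} \left(-9\right)\right) - 100\right) 94 = \left(\left(\frac{7}{3} - \frac{9}{2}\right) - 100\right) 94 = \left(- \frac{13}{6} - 100\right) 94 = \left(- \frac{613}{6}\right) 94 = - \frac{28811}{3}$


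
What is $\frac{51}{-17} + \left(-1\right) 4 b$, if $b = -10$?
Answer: $37$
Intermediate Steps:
$\frac{51}{-17} + \left(-1\right) 4 b = \frac{51}{-17} + \left(-1\right) 4 \left(-10\right) = 51 \left(- \frac{1}{17}\right) - -40 = -3 + 40 = 37$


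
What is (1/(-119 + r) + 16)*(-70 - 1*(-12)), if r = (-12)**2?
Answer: -23258/25 ≈ -930.32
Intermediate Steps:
r = 144
(1/(-119 + r) + 16)*(-70 - 1*(-12)) = (1/(-119 + 144) + 16)*(-70 - 1*(-12)) = (1/25 + 16)*(-70 + 12) = (1/25 + 16)*(-58) = (401/25)*(-58) = -23258/25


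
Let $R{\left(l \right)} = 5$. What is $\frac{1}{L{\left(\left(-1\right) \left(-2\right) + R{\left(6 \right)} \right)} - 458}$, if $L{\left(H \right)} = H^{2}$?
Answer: $- \frac{1}{409} \approx -0.002445$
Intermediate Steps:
$\frac{1}{L{\left(\left(-1\right) \left(-2\right) + R{\left(6 \right)} \right)} - 458} = \frac{1}{\left(\left(-1\right) \left(-2\right) + 5\right)^{2} - 458} = \frac{1}{\left(2 + 5\right)^{2} - 458} = \frac{1}{7^{2} - 458} = \frac{1}{49 - 458} = \frac{1}{-409} = - \frac{1}{409}$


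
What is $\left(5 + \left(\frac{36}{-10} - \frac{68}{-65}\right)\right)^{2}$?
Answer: $\frac{25281}{4225} \approx 5.9837$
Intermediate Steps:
$\left(5 + \left(\frac{36}{-10} - \frac{68}{-65}\right)\right)^{2} = \left(5 + \left(36 \left(- \frac{1}{10}\right) - - \frac{68}{65}\right)\right)^{2} = \left(5 + \left(- \frac{18}{5} + \frac{68}{65}\right)\right)^{2} = \left(5 - \frac{166}{65}\right)^{2} = \left(\frac{159}{65}\right)^{2} = \frac{25281}{4225}$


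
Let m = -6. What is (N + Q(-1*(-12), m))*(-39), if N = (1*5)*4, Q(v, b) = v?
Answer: -1248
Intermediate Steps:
N = 20 (N = 5*4 = 20)
(N + Q(-1*(-12), m))*(-39) = (20 - 1*(-12))*(-39) = (20 + 12)*(-39) = 32*(-39) = -1248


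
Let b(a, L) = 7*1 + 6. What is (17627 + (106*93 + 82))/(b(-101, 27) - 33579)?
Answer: -27567/33566 ≈ -0.82128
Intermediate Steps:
b(a, L) = 13 (b(a, L) = 7 + 6 = 13)
(17627 + (106*93 + 82))/(b(-101, 27) - 33579) = (17627 + (106*93 + 82))/(13 - 33579) = (17627 + (9858 + 82))/(-33566) = (17627 + 9940)*(-1/33566) = 27567*(-1/33566) = -27567/33566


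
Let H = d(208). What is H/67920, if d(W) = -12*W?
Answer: -52/1415 ≈ -0.036749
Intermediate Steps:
H = -2496 (H = -12*208 = -2496)
H/67920 = -2496/67920 = -2496*1/67920 = -52/1415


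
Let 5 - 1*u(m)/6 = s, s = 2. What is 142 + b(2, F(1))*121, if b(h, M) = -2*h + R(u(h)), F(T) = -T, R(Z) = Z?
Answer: 1836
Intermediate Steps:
u(m) = 18 (u(m) = 30 - 6*2 = 30 - 12 = 18)
b(h, M) = 18 - 2*h (b(h, M) = -2*h + 18 = 18 - 2*h)
142 + b(2, F(1))*121 = 142 + (18 - 2*2)*121 = 142 + (18 - 4)*121 = 142 + 14*121 = 142 + 1694 = 1836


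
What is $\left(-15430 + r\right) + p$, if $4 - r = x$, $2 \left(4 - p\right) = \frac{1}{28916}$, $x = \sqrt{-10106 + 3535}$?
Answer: $- \frac{891885105}{57832} - i \sqrt{6571} \approx -15422.0 - 81.062 i$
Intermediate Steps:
$x = i \sqrt{6571}$ ($x = \sqrt{-6571} = i \sqrt{6571} \approx 81.062 i$)
$p = \frac{231327}{57832}$ ($p = 4 - \frac{1}{2 \cdot 28916} = 4 - \frac{1}{57832} = \frac{231327}{57832} \approx 4.0$)
$r = 4 - i \sqrt{6571} \approx 4.0 - 81.062 i$
$\left(-15430 + r\right) + p = \left(-15430 + \left(4 - i \sqrt{6571}\right)\right) + \frac{231327}{57832} = \left(-15426 - i \sqrt{6571}\right) + \frac{231327}{57832} = - \frac{891885105}{57832} - i \sqrt{6571}$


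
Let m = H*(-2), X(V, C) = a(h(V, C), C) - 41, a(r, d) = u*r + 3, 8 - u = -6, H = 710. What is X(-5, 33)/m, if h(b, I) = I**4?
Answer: -4150714/355 ≈ -11692.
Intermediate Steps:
u = 14 (u = 8 - 1*(-6) = 8 + 6 = 14)
a(r, d) = 3 + 14*r (a(r, d) = 14*r + 3 = 3 + 14*r)
X(V, C) = -38 + 14*C**4 (X(V, C) = (3 + 14*C**4) - 41 = -38 + 14*C**4)
m = -1420 (m = 710*(-2) = -1420)
X(-5, 33)/m = (-38 + 14*33**4)/(-1420) = (-38 + 14*1185921)*(-1/1420) = (-38 + 16602894)*(-1/1420) = 16602856*(-1/1420) = -4150714/355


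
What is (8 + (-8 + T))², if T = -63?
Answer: 3969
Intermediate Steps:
(8 + (-8 + T))² = (8 + (-8 - 63))² = (8 - 71)² = (-63)² = 3969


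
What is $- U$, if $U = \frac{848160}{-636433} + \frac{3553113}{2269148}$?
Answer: $- \frac{6871791801}{29472666716} \approx -0.23316$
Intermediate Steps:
$U = \frac{6871791801}{29472666716}$ ($U = 848160 \left(- \frac{1}{636433}\right) + 3553113 \cdot \frac{1}{2269148} = - \frac{848160}{636433} + \frac{3553113}{2269148} = \frac{6871791801}{29472666716} \approx 0.23316$)
$- U = \left(-1\right) \frac{6871791801}{29472666716} = - \frac{6871791801}{29472666716}$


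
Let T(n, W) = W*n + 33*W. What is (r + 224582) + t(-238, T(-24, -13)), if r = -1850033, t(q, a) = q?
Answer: -1625689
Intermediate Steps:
T(n, W) = 33*W + W*n
(r + 224582) + t(-238, T(-24, -13)) = (-1850033 + 224582) - 238 = -1625451 - 238 = -1625689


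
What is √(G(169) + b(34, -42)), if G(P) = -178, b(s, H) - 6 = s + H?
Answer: 6*I*√5 ≈ 13.416*I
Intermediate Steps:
b(s, H) = 6 + H + s (b(s, H) = 6 + (s + H) = 6 + (H + s) = 6 + H + s)
√(G(169) + b(34, -42)) = √(-178 + (6 - 42 + 34)) = √(-178 - 2) = √(-180) = 6*I*√5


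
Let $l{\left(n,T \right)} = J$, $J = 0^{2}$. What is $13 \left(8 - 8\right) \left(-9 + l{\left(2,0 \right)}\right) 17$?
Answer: $0$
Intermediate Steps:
$J = 0$
$l{\left(n,T \right)} = 0$
$13 \left(8 - 8\right) \left(-9 + l{\left(2,0 \right)}\right) 17 = 13 \left(8 - 8\right) \left(-9 + 0\right) 17 = 13 \cdot 0 \left(-9\right) 17 = 13 \cdot 0 \cdot 17 = 0 \cdot 17 = 0$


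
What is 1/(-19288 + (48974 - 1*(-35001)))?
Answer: 1/64687 ≈ 1.5459e-5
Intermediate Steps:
1/(-19288 + (48974 - 1*(-35001))) = 1/(-19288 + (48974 + 35001)) = 1/(-19288 + 83975) = 1/64687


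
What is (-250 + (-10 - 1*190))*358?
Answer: -161100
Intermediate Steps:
(-250 + (-10 - 1*190))*358 = (-250 + (-10 - 190))*358 = (-250 - 200)*358 = -450*358 = -161100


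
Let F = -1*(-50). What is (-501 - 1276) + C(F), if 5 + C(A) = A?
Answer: -1732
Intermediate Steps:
F = 50
C(A) = -5 + A
(-501 - 1276) + C(F) = (-501 - 1276) + (-5 + 50) = -1777 + 45 = -1732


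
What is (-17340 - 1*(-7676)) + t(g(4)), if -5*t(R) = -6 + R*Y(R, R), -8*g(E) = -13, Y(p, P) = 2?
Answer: -193269/20 ≈ -9663.5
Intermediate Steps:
g(E) = 13/8 (g(E) = -1/8*(-13) = 13/8)
t(R) = 6/5 - 2*R/5 (t(R) = -(-6 + R*2)/5 = -(-6 + 2*R)/5 = 6/5 - 2*R/5)
(-17340 - 1*(-7676)) + t(g(4)) = (-17340 - 1*(-7676)) + (6/5 - 2/5*13/8) = (-17340 + 7676) + (6/5 - 13/20) = -9664 + 11/20 = -193269/20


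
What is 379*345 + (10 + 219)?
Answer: 130984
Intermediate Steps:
379*345 + (10 + 219) = 130755 + 229 = 130984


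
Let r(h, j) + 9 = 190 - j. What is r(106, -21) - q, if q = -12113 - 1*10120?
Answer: 22435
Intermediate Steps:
r(h, j) = 181 - j (r(h, j) = -9 + (190 - j) = 181 - j)
q = -22233 (q = -12113 - 10120 = -22233)
r(106, -21) - q = (181 - 1*(-21)) - 1*(-22233) = (181 + 21) + 22233 = 202 + 22233 = 22435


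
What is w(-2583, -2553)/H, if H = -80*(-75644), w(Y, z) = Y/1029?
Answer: -123/296524480 ≈ -4.1481e-7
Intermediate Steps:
w(Y, z) = Y/1029 (w(Y, z) = Y*(1/1029) = Y/1029)
H = 6051520
w(-2583, -2553)/H = ((1/1029)*(-2583))/6051520 = -123/49*1/6051520 = -123/296524480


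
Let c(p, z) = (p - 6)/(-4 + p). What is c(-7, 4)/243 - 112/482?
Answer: -146555/644193 ≈ -0.22750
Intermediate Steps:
c(p, z) = (-6 + p)/(-4 + p)
c(-7, 4)/243 - 112/482 = ((-6 - 7)/(-4 - 7))/243 - 112/482 = (-13/(-11))*(1/243) - 112*1/482 = -1/11*(-13)*(1/243) - 56/241 = (13/11)*(1/243) - 56/241 = 13/2673 - 56/241 = -146555/644193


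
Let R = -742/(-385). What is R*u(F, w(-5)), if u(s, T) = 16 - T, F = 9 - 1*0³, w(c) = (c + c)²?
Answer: -8904/55 ≈ -161.89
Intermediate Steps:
w(c) = 4*c² (w(c) = (2*c)² = 4*c²)
F = 9 (F = 9 - 1*0 = 9 + 0 = 9)
R = 106/55 (R = -742*(-1/385) = 106/55 ≈ 1.9273)
R*u(F, w(-5)) = 106*(16 - 4*(-5)²)/55 = 106*(16 - 4*25)/55 = 106*(16 - 1*100)/55 = 106*(16 - 100)/55 = (106/55)*(-84) = -8904/55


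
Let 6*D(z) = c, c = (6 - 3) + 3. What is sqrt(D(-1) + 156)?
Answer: sqrt(157) ≈ 12.530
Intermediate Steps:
c = 6 (c = 3 + 3 = 6)
D(z) = 1 (D(z) = (1/6)*6 = 1)
sqrt(D(-1) + 156) = sqrt(1 + 156) = sqrt(157)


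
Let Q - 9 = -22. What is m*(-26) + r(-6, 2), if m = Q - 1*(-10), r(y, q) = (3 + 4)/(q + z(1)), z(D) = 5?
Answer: 79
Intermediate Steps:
Q = -13 (Q = 9 - 22 = -13)
r(y, q) = 7/(5 + q) (r(y, q) = (3 + 4)/(q + 5) = 7/(5 + q))
m = -3 (m = -13 - 1*(-10) = -13 + 10 = -3)
m*(-26) + r(-6, 2) = -3*(-26) + 7/(5 + 2) = 78 + 7/7 = 78 + 7*(⅐) = 78 + 1 = 79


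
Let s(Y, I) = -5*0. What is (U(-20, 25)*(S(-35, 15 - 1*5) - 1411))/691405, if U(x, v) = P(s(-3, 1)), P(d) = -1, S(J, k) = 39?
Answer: 1372/691405 ≈ 0.0019844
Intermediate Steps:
s(Y, I) = 0
U(x, v) = -1
(U(-20, 25)*(S(-35, 15 - 1*5) - 1411))/691405 = -(39 - 1411)/691405 = -1*(-1372)*(1/691405) = 1372*(1/691405) = 1372/691405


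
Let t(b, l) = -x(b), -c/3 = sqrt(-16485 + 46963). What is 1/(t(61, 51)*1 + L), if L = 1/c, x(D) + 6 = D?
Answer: -15086610/829763549 + 21*sqrt(622)/829763549 ≈ -0.018181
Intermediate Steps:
x(D) = -6 + D
c = -21*sqrt(622) (c = -3*sqrt(-16485 + 46963) = -21*sqrt(622) ≈ -523.74)
t(b, l) = 6 - b (t(b, l) = -(-6 + b) = 6 - b)
L = -sqrt(622)/13062 (L = 1/(-21*sqrt(622)) = -sqrt(622)/13062 ≈ -0.0019093)
1/(t(61, 51)*1 + L) = 1/((6 - 1*61)*1 - sqrt(622)/13062) = 1/((6 - 61)*1 - sqrt(622)/13062) = 1/(-55*1 - sqrt(622)/13062) = 1/(-55 - sqrt(622)/13062)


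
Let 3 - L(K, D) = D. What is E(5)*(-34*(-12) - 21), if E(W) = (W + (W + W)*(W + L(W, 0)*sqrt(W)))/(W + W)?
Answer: 4257/2 + 1161*sqrt(5) ≈ 4724.6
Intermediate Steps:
L(K, D) = 3 - D
E(W) = (W + 2*W*(W + 3*sqrt(W)))/(2*W) (E(W) = (W + (W + W)*(W + (3 - 1*0)*sqrt(W)))/(W + W) = (W + (2*W)*(W + (3 + 0)*sqrt(W)))/((2*W)) = (W + (2*W)*(W + 3*sqrt(W)))*(1/(2*W)) = (W + 2*W*(W + 3*sqrt(W)))*(1/(2*W)) = (W + 2*W*(W + 3*sqrt(W)))/(2*W))
E(5)*(-34*(-12) - 21) = (1/2 + 5 + 3*sqrt(5))*(-34*(-12) - 21) = (11/2 + 3*sqrt(5))*(408 - 21) = (11/2 + 3*sqrt(5))*387 = 4257/2 + 1161*sqrt(5)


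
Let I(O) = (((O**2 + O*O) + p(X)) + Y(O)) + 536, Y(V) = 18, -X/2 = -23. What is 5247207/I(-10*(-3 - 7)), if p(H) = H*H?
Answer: 5247207/22670 ≈ 231.46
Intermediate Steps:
X = 46 (X = -2*(-23) = 46)
p(H) = H**2
I(O) = 2670 + 2*O**2 (I(O) = (((O**2 + O*O) + 46**2) + 18) + 536 = (((O**2 + O**2) + 2116) + 18) + 536 = ((2*O**2 + 2116) + 18) + 536 = ((2116 + 2*O**2) + 18) + 536 = (2134 + 2*O**2) + 536 = 2670 + 2*O**2)
5247207/I(-10*(-3 - 7)) = 5247207/(2670 + 2*(-10*(-3 - 7))**2) = 5247207/(2670 + 2*(-10*(-10))**2) = 5247207/(2670 + 2*100**2) = 5247207/(2670 + 2*10000) = 5247207/(2670 + 20000) = 5247207/22670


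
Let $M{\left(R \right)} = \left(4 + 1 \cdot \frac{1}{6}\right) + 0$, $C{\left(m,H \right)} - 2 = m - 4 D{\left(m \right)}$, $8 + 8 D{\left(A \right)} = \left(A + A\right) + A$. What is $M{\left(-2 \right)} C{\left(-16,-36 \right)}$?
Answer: $\frac{175}{3} \approx 58.333$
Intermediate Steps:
$D{\left(A \right)} = -1 + \frac{3 A}{8}$ ($D{\left(A \right)} = -1 + \frac{\left(A + A\right) + A}{8} = -1 + \frac{2 A + A}{8} = -1 + \frac{3 A}{8}$)
$C{\left(m,H \right)} = 6 - \frac{m}{2}$ ($C{\left(m,H \right)} = 2 + \left(m - 4 \left(-1 + \frac{3 m}{8}\right)\right) = 2 + \left(m - \left(-4 + \frac{3 m}{2}\right)\right) = 2 - \left(-4 + \frac{m}{2}\right) = 6 - \frac{m}{2}$)
$M{\left(R \right)} = \frac{25}{6}$ ($M{\left(R \right)} = \left(4 + 1 \cdot \frac{1}{6}\right) + 0 = \left(4 + \frac{1}{6}\right) + 0 = \frac{25}{6} + 0 = \frac{25}{6}$)
$M{\left(-2 \right)} C{\left(-16,-36 \right)} = \frac{25 \left(6 - -8\right)}{6} = \frac{25 \left(6 + 8\right)}{6} = \frac{25}{6} \cdot 14 = \frac{175}{3}$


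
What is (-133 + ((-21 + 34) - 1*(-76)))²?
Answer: 1936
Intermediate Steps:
(-133 + ((-21 + 34) - 1*(-76)))² = (-133 + (13 + 76))² = (-133 + 89)² = (-44)² = 1936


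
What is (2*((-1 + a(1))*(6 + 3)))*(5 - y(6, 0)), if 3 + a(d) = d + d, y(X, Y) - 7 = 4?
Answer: 216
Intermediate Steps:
y(X, Y) = 11 (y(X, Y) = 7 + 4 = 11)
a(d) = -3 + 2*d (a(d) = -3 + (d + d) = -3 + 2*d)
(2*((-1 + a(1))*(6 + 3)))*(5 - y(6, 0)) = (2*((-1 + (-3 + 2*1))*(6 + 3)))*(5 - 1*11) = (2*((-1 + (-3 + 2))*9))*(5 - 11) = (2*((-1 - 1)*9))*(-6) = (2*(-2*9))*(-6) = (2*(-18))*(-6) = -36*(-6) = 216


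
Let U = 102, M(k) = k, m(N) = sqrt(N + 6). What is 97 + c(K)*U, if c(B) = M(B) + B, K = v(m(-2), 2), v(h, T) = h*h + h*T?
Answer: 1729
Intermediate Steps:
m(N) = sqrt(6 + N)
v(h, T) = h**2 + T*h
K = 8 (K = sqrt(6 - 2)*(2 + sqrt(6 - 2)) = sqrt(4)*(2 + sqrt(4)) = 2*(2 + 2) = 2*4 = 8)
c(B) = 2*B (c(B) = B + B = 2*B)
97 + c(K)*U = 97 + (2*8)*102 = 97 + 16*102 = 97 + 1632 = 1729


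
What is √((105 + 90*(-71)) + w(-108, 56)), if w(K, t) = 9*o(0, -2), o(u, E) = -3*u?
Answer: I*√6285 ≈ 79.278*I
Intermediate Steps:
w(K, t) = 0 (w(K, t) = 9*(-3*0) = 9*0 = 0)
√((105 + 90*(-71)) + w(-108, 56)) = √((105 + 90*(-71)) + 0) = √((105 - 6390) + 0) = √(-6285 + 0) = √(-6285) = I*√6285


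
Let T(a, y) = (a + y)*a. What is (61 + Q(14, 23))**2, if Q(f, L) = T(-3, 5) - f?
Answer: 1681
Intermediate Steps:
T(a, y) = a*(a + y)
Q(f, L) = -6 - f (Q(f, L) = -3*(-3 + 5) - f = -3*2 - f = -6 - f)
(61 + Q(14, 23))**2 = (61 + (-6 - 1*14))**2 = (61 + (-6 - 14))**2 = (61 - 20)**2 = 41**2 = 1681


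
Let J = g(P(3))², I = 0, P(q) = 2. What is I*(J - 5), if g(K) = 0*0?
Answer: 0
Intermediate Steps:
g(K) = 0
J = 0 (J = 0² = 0)
I*(J - 5) = 0*(0 - 5) = 0*(-5) = 0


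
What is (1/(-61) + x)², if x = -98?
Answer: 35748441/3721 ≈ 9607.2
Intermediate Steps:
(1/(-61) + x)² = (1/(-61) - 98)² = (-1/61 - 98)² = (-5979/61)² = 35748441/3721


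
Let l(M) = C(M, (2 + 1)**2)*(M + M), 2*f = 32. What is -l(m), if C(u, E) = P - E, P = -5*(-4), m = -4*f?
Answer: 1408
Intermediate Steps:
f = 16 (f = (1/2)*32 = 16)
m = -64 (m = -4*16 = -64)
P = 20
C(u, E) = 20 - E
l(M) = 22*M (l(M) = (20 - (2 + 1)**2)*(M + M) = (20 - 1*3**2)*(2*M) = (20 - 1*9)*(2*M) = (20 - 9)*(2*M) = 11*(2*M) = 22*M)
-l(m) = -22*(-64) = -1*(-1408) = 1408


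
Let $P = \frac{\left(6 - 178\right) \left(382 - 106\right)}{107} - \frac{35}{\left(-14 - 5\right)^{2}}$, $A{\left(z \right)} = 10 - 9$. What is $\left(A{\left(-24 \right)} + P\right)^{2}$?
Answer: $\frac{292495848300100}{1492045129} \approx 1.9604 \cdot 10^{5}$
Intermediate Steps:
$A{\left(z \right)} = 1$
$P = - \frac{17141137}{38627}$ ($P = \left(-172\right) 276 \cdot \frac{1}{107} - \frac{35}{\left(-19\right)^{2}} = \left(-47472\right) \frac{1}{107} - \frac{35}{361} = - \frac{47472}{107} - \frac{35}{361} = - \frac{17141137}{38627} \approx -443.76$)
$\left(A{\left(-24 \right)} + P\right)^{2} = \left(1 - \frac{17141137}{38627}\right)^{2} = \left(- \frac{17102510}{38627}\right)^{2} = \frac{292495848300100}{1492045129}$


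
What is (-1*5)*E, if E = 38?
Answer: -190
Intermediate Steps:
(-1*5)*E = -1*5*38 = -5*38 = -190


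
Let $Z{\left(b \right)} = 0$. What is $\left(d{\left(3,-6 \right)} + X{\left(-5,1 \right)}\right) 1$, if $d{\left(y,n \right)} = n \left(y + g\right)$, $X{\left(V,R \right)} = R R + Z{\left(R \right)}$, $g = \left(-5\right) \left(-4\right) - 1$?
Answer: $-131$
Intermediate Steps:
$g = 19$ ($g = 20 - 1 = 19$)
$X{\left(V,R \right)} = R^{2}$ ($X{\left(V,R \right)} = R R + 0 = R^{2} + 0 = R^{2}$)
$d{\left(y,n \right)} = n \left(19 + y\right)$ ($d{\left(y,n \right)} = n \left(y + 19\right) = n \left(19 + y\right)$)
$\left(d{\left(3,-6 \right)} + X{\left(-5,1 \right)}\right) 1 = \left(- 6 \left(19 + 3\right) + 1^{2}\right) 1 = \left(\left(-6\right) 22 + 1\right) 1 = \left(-132 + 1\right) 1 = \left(-131\right) 1 = -131$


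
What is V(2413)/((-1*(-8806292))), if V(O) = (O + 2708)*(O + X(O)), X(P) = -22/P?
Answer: 29817263187/21249582596 ≈ 1.4032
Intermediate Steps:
V(O) = (2708 + O)*(O - 22/O) (V(O) = (O + 2708)*(O - 22/O) = (2708 + O)*(O - 22/O))
V(2413)/((-1*(-8806292))) = (-22 + 2413**2 - 59576/2413 + 2708*2413)/((-1*(-8806292))) = (-22 + 5822569 - 59576*1/2413 + 6534404)/8806292 = (-22 + 5822569 - 59576/2413 + 6534404)*(1/8806292) = (29817263187/2413)*(1/8806292) = 29817263187/21249582596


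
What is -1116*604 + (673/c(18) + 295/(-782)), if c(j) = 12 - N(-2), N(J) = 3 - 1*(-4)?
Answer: -2635065429/3910 ≈ -6.7393e+5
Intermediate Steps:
N(J) = 7 (N(J) = 3 + 4 = 7)
c(j) = 5 (c(j) = 12 - 1*7 = 12 - 7 = 5)
-1116*604 + (673/c(18) + 295/(-782)) = -1116*604 + (673/5 + 295/(-782)) = -674064 + (673*(1/5) + 295*(-1/782)) = -674064 + (673/5 - 295/782) = -674064 + 524811/3910 = -2635065429/3910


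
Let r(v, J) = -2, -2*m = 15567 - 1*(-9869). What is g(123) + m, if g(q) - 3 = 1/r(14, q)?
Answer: -25431/2 ≈ -12716.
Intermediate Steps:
m = -12718 (m = -(15567 - 1*(-9869))/2 = -(15567 + 9869)/2 = -1/2*25436 = -12718)
g(q) = 5/2 (g(q) = 3 + 1/(-2) = 3 - 1/2 = 5/2)
g(123) + m = 5/2 - 12718 = -25431/2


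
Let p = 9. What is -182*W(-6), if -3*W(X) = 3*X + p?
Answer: -546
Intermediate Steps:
W(X) = -3 - X (W(X) = -(3*X + 9)/3 = -(9 + 3*X)/3 = -3 - X)
-182*W(-6) = -182*(-3 - 1*(-6)) = -182*(-3 + 6) = -182*3 = -546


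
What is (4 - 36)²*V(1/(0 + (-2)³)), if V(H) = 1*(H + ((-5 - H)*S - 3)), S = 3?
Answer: -18176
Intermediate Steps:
V(H) = -18 - 2*H (V(H) = 1*(H + ((-5 - H)*3 - 3)) = 1*(H + ((-15 - 3*H) - 3)) = 1*(H + (-18 - 3*H)) = 1*(-18 - 2*H) = -18 - 2*H)
(4 - 36)²*V(1/(0 + (-2)³)) = (4 - 36)²*(-18 - 2/(0 + (-2)³)) = (-32)²*(-18 - 2/(0 - 8)) = 1024*(-18 - 2/(-8)) = 1024*(-18 - 2*(-⅛)) = 1024*(-18 + ¼) = 1024*(-71/4) = -18176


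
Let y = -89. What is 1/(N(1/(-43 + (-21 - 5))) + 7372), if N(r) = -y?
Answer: 1/7461 ≈ 0.00013403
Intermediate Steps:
N(r) = 89 (N(r) = -1*(-89) = 89)
1/(N(1/(-43 + (-21 - 5))) + 7372) = 1/(89 + 7372) = 1/7461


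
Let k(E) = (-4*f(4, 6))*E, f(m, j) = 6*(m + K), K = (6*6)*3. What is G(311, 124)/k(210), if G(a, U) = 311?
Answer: -311/564480 ≈ -0.00055095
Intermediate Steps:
K = 108 (K = 36*3 = 108)
f(m, j) = 648 + 6*m (f(m, j) = 6*(m + 108) = 6*(108 + m) = 648 + 6*m)
k(E) = -2688*E (k(E) = (-4*(648 + 6*4))*E = (-4*(648 + 24))*E = (-4*672)*E = -2688*E)
G(311, 124)/k(210) = 311/((-2688*210)) = 311/(-564480) = 311*(-1/564480) = -311/564480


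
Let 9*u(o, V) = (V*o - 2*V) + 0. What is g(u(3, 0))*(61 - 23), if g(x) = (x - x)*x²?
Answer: 0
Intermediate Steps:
u(o, V) = -2*V/9 + V*o/9 (u(o, V) = ((V*o - 2*V) + 0)/9 = ((-2*V + V*o) + 0)/9 = (-2*V + V*o)/9 = -2*V/9 + V*o/9)
g(x) = 0 (g(x) = 0*x² = 0)
g(u(3, 0))*(61 - 23) = 0*(61 - 23) = 0*38 = 0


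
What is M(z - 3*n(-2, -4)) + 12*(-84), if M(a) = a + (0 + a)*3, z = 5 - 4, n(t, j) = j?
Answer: -956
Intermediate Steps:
z = 1
M(a) = 4*a (M(a) = a + a*3 = a + 3*a = 4*a)
M(z - 3*n(-2, -4)) + 12*(-84) = 4*(1 - 3*(-4)) + 12*(-84) = 4*(1 + 12) - 1008 = 4*13 - 1008 = 52 - 1008 = -956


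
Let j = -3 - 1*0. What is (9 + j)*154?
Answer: 924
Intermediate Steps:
j = -3 (j = -3 + 0 = -3)
(9 + j)*154 = (9 - 3)*154 = 6*154 = 924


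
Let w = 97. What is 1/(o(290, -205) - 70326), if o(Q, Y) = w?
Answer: -1/70229 ≈ -1.4239e-5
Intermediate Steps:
o(Q, Y) = 97
1/(o(290, -205) - 70326) = 1/(97 - 70326) = 1/(-70229) = -1/70229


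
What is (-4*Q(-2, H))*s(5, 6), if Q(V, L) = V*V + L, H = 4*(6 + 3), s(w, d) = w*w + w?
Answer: -4800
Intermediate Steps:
s(w, d) = w + w² (s(w, d) = w² + w = w + w²)
H = 36 (H = 4*9 = 36)
Q(V, L) = L + V² (Q(V, L) = V² + L = L + V²)
(-4*Q(-2, H))*s(5, 6) = (-4*(36 + (-2)²))*(5*(1 + 5)) = (-4*(36 + 4))*(5*6) = -4*40*30 = -160*30 = -4800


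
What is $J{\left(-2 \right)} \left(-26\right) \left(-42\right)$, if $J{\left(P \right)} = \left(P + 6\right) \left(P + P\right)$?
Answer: $-17472$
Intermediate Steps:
$J{\left(P \right)} = 2 P \left(6 + P\right)$ ($J{\left(P \right)} = \left(6 + P\right) 2 P = 2 P \left(6 + P\right)$)
$J{\left(-2 \right)} \left(-26\right) \left(-42\right) = 2 \left(-2\right) \left(6 - 2\right) \left(-26\right) \left(-42\right) = 2 \left(-2\right) 4 \left(-26\right) \left(-42\right) = \left(-16\right) \left(-26\right) \left(-42\right) = 416 \left(-42\right) = -17472$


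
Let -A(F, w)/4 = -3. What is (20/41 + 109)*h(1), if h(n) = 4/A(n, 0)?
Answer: 4489/123 ≈ 36.496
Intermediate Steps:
A(F, w) = 12 (A(F, w) = -4*(-3) = 12)
h(n) = 1/3 (h(n) = 4/12 = 4*(1/12) = 1/3)
(20/41 + 109)*h(1) = (20/41 + 109)*(1/3) = (4489/41)*(1/3) = 4489/123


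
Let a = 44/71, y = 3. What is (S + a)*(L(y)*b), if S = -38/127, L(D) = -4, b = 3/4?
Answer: -8670/9017 ≈ -0.96152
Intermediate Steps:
a = 44/71 (a = 44*(1/71) = 44/71 ≈ 0.61972)
b = ¾ (b = 3*(¼) = ¾ ≈ 0.75000)
S = -38/127 (S = -38*1/127 = -38/127 ≈ -0.29921)
(S + a)*(L(y)*b) = (-38/127 + 44/71)*(-4*¾) = (2890/9017)*(-3) = -8670/9017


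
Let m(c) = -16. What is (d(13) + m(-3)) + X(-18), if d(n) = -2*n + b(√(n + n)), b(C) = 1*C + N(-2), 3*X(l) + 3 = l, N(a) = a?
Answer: -51 + √26 ≈ -45.901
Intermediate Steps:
X(l) = -1 + l/3
b(C) = -2 + C (b(C) = 1*C - 2 = C - 2 = -2 + C)
d(n) = -2 - 2*n + √2*√n (d(n) = -2*n + (-2 + √(n + n)) = -2*n + (-2 + √(2*n)) = -2*n + (-2 + √2*√n) = -2 - 2*n + √2*√n)
(d(13) + m(-3)) + X(-18) = ((-2 - 2*13 + √2*√13) - 16) + (-1 + (⅓)*(-18)) = ((-2 - 26 + √26) - 16) + (-1 - 6) = ((-28 + √26) - 16) - 7 = (-44 + √26) - 7 = -51 + √26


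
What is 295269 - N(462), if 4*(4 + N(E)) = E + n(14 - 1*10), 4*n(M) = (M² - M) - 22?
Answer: 2361265/8 ≈ 2.9516e+5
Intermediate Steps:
n(M) = -11/2 - M/4 + M²/4 (n(M) = ((M² - M) - 22)/4 = (-22 + M² - M)/4 = -11/2 - M/4 + M²/4)
N(E) = -37/8 + E/4 (N(E) = -4 + (E + (-11/2 - (14 - 1*10)/4 + (14 - 1*10)²/4))/4 = -4 + (E + (-11/2 - (14 - 10)/4 + (14 - 10)²/4))/4 = -4 + (E + (-11/2 - ¼*4 + (¼)*4²))/4 = -4 + (E + (-11/2 - 1 + (¼)*16))/4 = -4 + (E + (-11/2 - 1 + 4))/4 = -4 + (E - 5/2)/4 = -4 + (-5/2 + E)/4 = -4 + (-5/8 + E/4) = -37/8 + E/4)
295269 - N(462) = 295269 - (-37/8 + (¼)*462) = 295269 - (-37/8 + 231/2) = 295269 - 1*887/8 = 295269 - 887/8 = 2361265/8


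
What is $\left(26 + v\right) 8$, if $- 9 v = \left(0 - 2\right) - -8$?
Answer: $\frac{608}{3} \approx 202.67$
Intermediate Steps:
$v = - \frac{2}{3}$ ($v = - \frac{\left(0 - 2\right) - -8}{9} = - \frac{-2 + 8}{9} = \left(- \frac{1}{9}\right) 6 = - \frac{2}{3} \approx -0.66667$)
$\left(26 + v\right) 8 = \left(26 - \frac{2}{3}\right) 8 = \frac{76}{3} \cdot 8 = \frac{608}{3}$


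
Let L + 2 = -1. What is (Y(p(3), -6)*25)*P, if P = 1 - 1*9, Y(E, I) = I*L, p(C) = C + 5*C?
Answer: -3600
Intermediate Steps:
L = -3 (L = -2 - 1 = -3)
p(C) = 6*C
Y(E, I) = -3*I (Y(E, I) = I*(-3) = -3*I)
P = -8 (P = 1 - 9 = -8)
(Y(p(3), -6)*25)*P = (-3*(-6)*25)*(-8) = (18*25)*(-8) = 450*(-8) = -3600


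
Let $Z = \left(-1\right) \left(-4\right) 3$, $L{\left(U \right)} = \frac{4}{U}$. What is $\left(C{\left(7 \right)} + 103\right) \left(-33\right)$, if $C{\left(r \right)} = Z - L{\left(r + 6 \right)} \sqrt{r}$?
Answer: $-3795 + \frac{132 \sqrt{7}}{13} \approx -3768.1$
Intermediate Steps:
$Z = 12$ ($Z = 4 \cdot 3 = 12$)
$C{\left(r \right)} = 12 - \frac{4 \sqrt{r}}{6 + r}$ ($C{\left(r \right)} = 12 - \frac{4}{r + 6} \sqrt{r} = 12 - \frac{4}{6 + r} \sqrt{r} = 12 - \frac{4 \sqrt{r}}{6 + r}$)
$\left(C{\left(7 \right)} + 103\right) \left(-33\right) = \left(\frac{4 \left(18 - \sqrt{7} + 3 \cdot 7\right)}{6 + 7} + 103\right) \left(-33\right) = \left(\frac{4 \left(18 - \sqrt{7} + 21\right)}{13} + 103\right) \left(-33\right) = \left(4 \cdot \frac{1}{13} \left(39 - \sqrt{7}\right) + 103\right) \left(-33\right) = \left(\left(12 - \frac{4 \sqrt{7}}{13}\right) + 103\right) \left(-33\right) = \left(115 - \frac{4 \sqrt{7}}{13}\right) \left(-33\right) = -3795 + \frac{132 \sqrt{7}}{13}$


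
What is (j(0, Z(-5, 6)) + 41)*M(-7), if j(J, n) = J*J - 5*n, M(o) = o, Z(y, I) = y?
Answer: -462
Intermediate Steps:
j(J, n) = J² - 5*n
(j(0, Z(-5, 6)) + 41)*M(-7) = ((0² - 5*(-5)) + 41)*(-7) = ((0 + 25) + 41)*(-7) = (25 + 41)*(-7) = 66*(-7) = -462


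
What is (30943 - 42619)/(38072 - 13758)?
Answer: -5838/12157 ≈ -0.48022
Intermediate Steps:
(30943 - 42619)/(38072 - 13758) = -11676/24314 = -11676*1/24314 = -5838/12157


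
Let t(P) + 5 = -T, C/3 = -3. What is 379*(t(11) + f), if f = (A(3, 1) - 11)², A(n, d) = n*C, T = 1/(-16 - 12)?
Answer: 15271047/28 ≈ 5.4539e+5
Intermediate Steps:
T = -1/28 (T = 1/(-28) = -1/28 ≈ -0.035714)
C = -9 (C = 3*(-3) = -9)
t(P) = -139/28 (t(P) = -5 - 1*(-1/28) = -5 + 1/28 = -139/28)
A(n, d) = -9*n (A(n, d) = n*(-9) = -9*n)
f = 1444 (f = (-9*3 - 11)² = (-27 - 11)² = (-38)² = 1444)
379*(t(11) + f) = 379*(-139/28 + 1444) = 379*(40293/28) = 15271047/28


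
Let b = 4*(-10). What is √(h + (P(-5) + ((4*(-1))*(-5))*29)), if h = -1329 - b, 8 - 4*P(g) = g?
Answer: I*√2823/2 ≈ 26.566*I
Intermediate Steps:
P(g) = 2 - g/4
b = -40
h = -1289 (h = -1329 - 1*(-40) = -1329 + 40 = -1289)
√(h + (P(-5) + ((4*(-1))*(-5))*29)) = √(-1289 + ((2 - ¼*(-5)) + ((4*(-1))*(-5))*29)) = √(-1289 + ((2 + 5/4) - 4*(-5)*29)) = √(-1289 + (13/4 + 20*29)) = √(-1289 + (13/4 + 580)) = √(-1289 + 2333/4) = √(-2823/4) = I*√2823/2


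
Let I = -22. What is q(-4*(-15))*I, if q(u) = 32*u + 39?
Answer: -43098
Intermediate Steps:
q(u) = 39 + 32*u
q(-4*(-15))*I = (39 + 32*(-4*(-15)))*(-22) = (39 + 32*60)*(-22) = (39 + 1920)*(-22) = 1959*(-22) = -43098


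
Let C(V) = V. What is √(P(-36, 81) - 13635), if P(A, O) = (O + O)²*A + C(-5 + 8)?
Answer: 4*I*√59901 ≈ 978.99*I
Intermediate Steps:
P(A, O) = 3 + 4*A*O² (P(A, O) = (O + O)²*A + (-5 + 8) = (2*O)²*A + 3 = (4*O²)*A + 3 = 4*A*O² + 3 = 3 + 4*A*O²)
√(P(-36, 81) - 13635) = √((3 + 4*(-36)*81²) - 13635) = √((3 + 4*(-36)*6561) - 13635) = √((3 - 944784) - 13635) = √(-944781 - 13635) = √(-958416) = 4*I*√59901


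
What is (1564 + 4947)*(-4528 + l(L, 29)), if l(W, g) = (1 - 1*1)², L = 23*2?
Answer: -29481808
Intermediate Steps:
L = 46
l(W, g) = 0 (l(W, g) = (1 - 1)² = 0² = 0)
(1564 + 4947)*(-4528 + l(L, 29)) = (1564 + 4947)*(-4528 + 0) = 6511*(-4528) = -29481808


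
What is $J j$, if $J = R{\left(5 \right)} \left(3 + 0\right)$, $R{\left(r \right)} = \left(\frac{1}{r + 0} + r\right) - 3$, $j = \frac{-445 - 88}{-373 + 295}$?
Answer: $\frac{451}{10} \approx 45.1$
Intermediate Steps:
$j = \frac{41}{6}$ ($j = - \frac{533}{-78} = \left(-533\right) \left(- \frac{1}{78}\right) = \frac{41}{6} \approx 6.8333$)
$R{\left(r \right)} = -3 + r + \frac{1}{r}$ ($R{\left(r \right)} = \left(\frac{1}{r} + r\right) - 3 = \left(r + \frac{1}{r}\right) - 3 = -3 + r + \frac{1}{r}$)
$J = \frac{33}{5}$ ($J = \left(-3 + 5 + \frac{1}{5}\right) \left(3 + 0\right) = \left(-3 + 5 + \frac{1}{5}\right) 3 = \frac{11}{5} \cdot 3 = \frac{33}{5} \approx 6.6$)
$J j = \frac{33}{5} \cdot \frac{41}{6} = \frac{451}{10}$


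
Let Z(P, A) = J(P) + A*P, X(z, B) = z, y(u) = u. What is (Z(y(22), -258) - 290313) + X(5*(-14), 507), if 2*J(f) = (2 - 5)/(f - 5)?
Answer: -10066009/34 ≈ -2.9606e+5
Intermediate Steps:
J(f) = -3/(2*(-5 + f)) (J(f) = ((2 - 5)/(f - 5))/2 = (-3/(-5 + f))/2 = -3/(2*(-5 + f)))
Z(P, A) = -3/(-10 + 2*P) + A*P
(Z(y(22), -258) - 290313) + X(5*(-14), 507) = ((-3/2 - 258*22*(-5 + 22))/(-5 + 22) - 290313) + 5*(-14) = ((-3/2 - 258*22*17)/17 - 290313) - 70 = ((-3/2 - 96492)/17 - 290313) - 70 = ((1/17)*(-192987/2) - 290313) - 70 = (-192987/34 - 290313) - 70 = -10063629/34 - 70 = -10066009/34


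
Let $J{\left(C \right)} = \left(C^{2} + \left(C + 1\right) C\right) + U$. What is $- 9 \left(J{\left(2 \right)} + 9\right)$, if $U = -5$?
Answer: $-126$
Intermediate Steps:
$J{\left(C \right)} = -5 + C^{2} + C \left(1 + C\right)$ ($J{\left(C \right)} = \left(C^{2} + \left(C + 1\right) C\right) - 5 = \left(C^{2} + \left(1 + C\right) C\right) - 5 = \left(C^{2} + C \left(1 + C\right)\right) - 5 = -5 + C^{2} + C \left(1 + C\right)$)
$- 9 \left(J{\left(2 \right)} + 9\right) = - 9 \left(\left(-5 + 2 + 2 \cdot 2^{2}\right) + 9\right) = - 9 \left(\left(-5 + 2 + 2 \cdot 4\right) + 9\right) = - 9 \left(\left(-5 + 2 + 8\right) + 9\right) = - 9 \left(5 + 9\right) = \left(-9\right) 14 = -126$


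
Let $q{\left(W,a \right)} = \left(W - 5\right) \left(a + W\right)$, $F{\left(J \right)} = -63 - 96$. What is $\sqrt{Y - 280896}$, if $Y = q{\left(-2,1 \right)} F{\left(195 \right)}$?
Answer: $i \sqrt{282009} \approx 531.04 i$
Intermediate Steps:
$F{\left(J \right)} = -159$
$q{\left(W,a \right)} = \left(-5 + W\right) \left(W + a\right)$
$Y = -1113$ ($Y = \left(\left(-2\right)^{2} - -10 - 5 - 2\right) \left(-159\right) = \left(4 + 10 - 5 - 2\right) \left(-159\right) = 7 \left(-159\right) = -1113$)
$\sqrt{Y - 280896} = \sqrt{-1113 - 280896} = \sqrt{-282009} = i \sqrt{282009}$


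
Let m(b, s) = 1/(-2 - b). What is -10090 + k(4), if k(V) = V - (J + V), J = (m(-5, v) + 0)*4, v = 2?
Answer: -30274/3 ≈ -10091.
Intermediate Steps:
J = 4/3 (J = (-1/(2 - 5) + 0)*4 = (-1/(-3) + 0)*4 = (-1*(-⅓) + 0)*4 = (⅓ + 0)*4 = (⅓)*4 = 4/3 ≈ 1.3333)
k(V) = -4/3 (k(V) = V - (4/3 + V) = V + (-4/3 - V) = -4/3)
-10090 + k(4) = -10090 - 4/3 = -30274/3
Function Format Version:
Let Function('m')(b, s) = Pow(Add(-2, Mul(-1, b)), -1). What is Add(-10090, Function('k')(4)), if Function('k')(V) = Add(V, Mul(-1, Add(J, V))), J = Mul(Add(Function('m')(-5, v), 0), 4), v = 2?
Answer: Rational(-30274, 3) ≈ -10091.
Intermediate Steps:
J = Rational(4, 3) (J = Mul(Add(Mul(-1, Pow(Add(2, -5), -1)), 0), 4) = Mul(Add(Mul(-1, Pow(-3, -1)), 0), 4) = Mul(Add(Mul(-1, Rational(-1, 3)), 0), 4) = Mul(Add(Rational(1, 3), 0), 4) = Mul(Rational(1, 3), 4) = Rational(4, 3) ≈ 1.3333)
Function('k')(V) = Rational(-4, 3) (Function('k')(V) = Add(V, Mul(-1, Add(Rational(4, 3), V))) = Add(V, Add(Rational(-4, 3), Mul(-1, V))) = Rational(-4, 3))
Add(-10090, Function('k')(4)) = Add(-10090, Rational(-4, 3)) = Rational(-30274, 3)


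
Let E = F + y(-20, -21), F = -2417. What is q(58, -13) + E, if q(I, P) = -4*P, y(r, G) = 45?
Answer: -2320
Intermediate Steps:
E = -2372 (E = -2417 + 45 = -2372)
q(58, -13) + E = -4*(-13) - 2372 = 52 - 2372 = -2320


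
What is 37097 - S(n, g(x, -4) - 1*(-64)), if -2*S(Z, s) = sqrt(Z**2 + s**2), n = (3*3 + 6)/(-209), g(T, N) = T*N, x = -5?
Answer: 37097 + 3*sqrt(34245929)/418 ≈ 37139.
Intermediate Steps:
g(T, N) = N*T
n = -15/209 (n = (9 + 6)*(-1/209) = 15*(-1/209) = -15/209 ≈ -0.071770)
S(Z, s) = -sqrt(Z**2 + s**2)/2
37097 - S(n, g(x, -4) - 1*(-64)) = 37097 - (-1)*sqrt((-15/209)**2 + (-4*(-5) - 1*(-64))**2)/2 = 37097 - (-1)*sqrt(225/43681 + (20 + 64)**2)/2 = 37097 - (-1)*sqrt(225/43681 + 84**2)/2 = 37097 - (-1)*sqrt(225/43681 + 7056)/2 = 37097 - (-1)*sqrt(308213361/43681)/2 = 37097 - (-1)*3*sqrt(34245929)/209/2 = 37097 - (-3)*sqrt(34245929)/418 = 37097 + 3*sqrt(34245929)/418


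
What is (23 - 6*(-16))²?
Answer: 14161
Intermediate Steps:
(23 - 6*(-16))² = (23 + 96)² = 119² = 14161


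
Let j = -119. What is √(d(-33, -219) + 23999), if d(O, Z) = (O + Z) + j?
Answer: 2*√5907 ≈ 153.71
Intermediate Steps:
d(O, Z) = -119 + O + Z (d(O, Z) = (O + Z) - 119 = -119 + O + Z)
√(d(-33, -219) + 23999) = √((-119 - 33 - 219) + 23999) = √(-371 + 23999) = √23628 = 2*√5907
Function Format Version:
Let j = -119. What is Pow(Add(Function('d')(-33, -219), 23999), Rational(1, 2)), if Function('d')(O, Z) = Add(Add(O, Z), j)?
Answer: Mul(2, Pow(5907, Rational(1, 2))) ≈ 153.71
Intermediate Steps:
Function('d')(O, Z) = Add(-119, O, Z) (Function('d')(O, Z) = Add(Add(O, Z), -119) = Add(-119, O, Z))
Pow(Add(Function('d')(-33, -219), 23999), Rational(1, 2)) = Pow(Add(Add(-119, -33, -219), 23999), Rational(1, 2)) = Pow(Add(-371, 23999), Rational(1, 2)) = Pow(23628, Rational(1, 2)) = Mul(2, Pow(5907, Rational(1, 2)))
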